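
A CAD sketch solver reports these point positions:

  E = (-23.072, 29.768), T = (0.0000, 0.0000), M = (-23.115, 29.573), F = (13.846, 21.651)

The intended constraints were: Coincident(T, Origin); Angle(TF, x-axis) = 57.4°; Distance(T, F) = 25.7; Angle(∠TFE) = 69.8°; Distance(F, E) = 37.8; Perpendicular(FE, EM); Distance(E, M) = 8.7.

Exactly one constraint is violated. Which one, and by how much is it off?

Distance(E, M) = 8.7 — off by 8.50.

T = (0.00, 0.00) ✓; TF at 57.40° ✓; |TF| = 25.70 ✓; ∠TFE = 69.80° ✓; |FE| = 37.80 ✓; ∠(FE, EM) = 89.96° ✓; |EM| = 0.1997 ✗.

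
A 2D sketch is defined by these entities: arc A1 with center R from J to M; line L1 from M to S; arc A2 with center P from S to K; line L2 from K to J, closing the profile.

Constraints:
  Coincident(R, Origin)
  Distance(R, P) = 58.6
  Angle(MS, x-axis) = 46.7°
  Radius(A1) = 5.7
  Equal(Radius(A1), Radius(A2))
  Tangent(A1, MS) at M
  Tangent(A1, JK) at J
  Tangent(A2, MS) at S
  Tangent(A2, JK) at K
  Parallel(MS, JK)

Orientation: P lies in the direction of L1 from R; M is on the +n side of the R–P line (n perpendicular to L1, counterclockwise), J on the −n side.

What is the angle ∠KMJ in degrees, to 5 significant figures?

78.991°

The slot axis is L1's direction at 46.7°, so u = (cos 46.7°, sin 46.7°) = (0.68582, 0.72777) and n = (−sin 46.7°, cos 46.7°) = (-0.72777, 0.68582). R is at the origin and P lies 58.6 along u from R, so P = 58.6·u = (40.189, 42.647). Tangency of A1 to both parallel lines with radius 5.7 puts M and J at R ± 5.7·n: M = (-4.1483, 3.9092), J = (4.1483, -3.9092). Equal radii place S and K the same way about P: S = P + 5.7·n = (36.041, 46.557), K = P − 5.7·n = (44.337, 38.738). Then cos ∠KMJ = MK·MJ / (|MK||MJ|), giving 78.991°.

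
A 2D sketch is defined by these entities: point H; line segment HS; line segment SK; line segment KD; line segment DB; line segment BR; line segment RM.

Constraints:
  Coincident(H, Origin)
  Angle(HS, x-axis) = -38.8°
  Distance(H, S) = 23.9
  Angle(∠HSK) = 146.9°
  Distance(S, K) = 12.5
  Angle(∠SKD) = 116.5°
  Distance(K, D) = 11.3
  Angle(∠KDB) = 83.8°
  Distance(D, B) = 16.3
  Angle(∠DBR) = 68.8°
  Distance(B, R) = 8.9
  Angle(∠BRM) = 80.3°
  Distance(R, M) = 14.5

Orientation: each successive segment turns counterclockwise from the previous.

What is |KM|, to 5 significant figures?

10.399

∠DBR = 68.8° gives BR at -94.800° from the x-axis; with |BR| = 8.9, R = (21.691, -8.3787). ∠BRM = 80.3° gives RM at 4.9000° from the x-axis; with |RM| = 14.5, M = (36.138, -7.1401). Then |KM| = |M − K| = 10.399.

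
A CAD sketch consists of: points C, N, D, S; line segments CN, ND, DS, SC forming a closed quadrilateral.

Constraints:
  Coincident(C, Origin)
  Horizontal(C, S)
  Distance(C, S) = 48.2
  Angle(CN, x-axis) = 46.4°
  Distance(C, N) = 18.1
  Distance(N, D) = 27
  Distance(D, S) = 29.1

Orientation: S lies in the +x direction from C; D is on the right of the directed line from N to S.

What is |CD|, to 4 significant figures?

25.00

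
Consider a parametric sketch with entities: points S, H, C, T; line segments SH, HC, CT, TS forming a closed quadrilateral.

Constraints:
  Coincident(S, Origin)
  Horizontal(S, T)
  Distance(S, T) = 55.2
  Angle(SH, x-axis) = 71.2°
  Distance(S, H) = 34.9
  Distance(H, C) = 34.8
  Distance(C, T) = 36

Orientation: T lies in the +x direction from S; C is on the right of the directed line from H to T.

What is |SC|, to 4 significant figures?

19.23

Checks: S = (0.00, 0.00) ✓; |HC| = 34.80 ✓; |CT| = 36.00 ✓.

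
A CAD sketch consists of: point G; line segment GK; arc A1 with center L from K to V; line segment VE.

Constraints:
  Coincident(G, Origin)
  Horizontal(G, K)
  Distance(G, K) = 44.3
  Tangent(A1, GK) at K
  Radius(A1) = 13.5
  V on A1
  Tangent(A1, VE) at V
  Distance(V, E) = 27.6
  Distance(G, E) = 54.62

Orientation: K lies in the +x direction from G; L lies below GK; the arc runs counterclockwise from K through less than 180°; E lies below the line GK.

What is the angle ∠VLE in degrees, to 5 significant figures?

63.935°

G is at the origin; G and K share the same y with |GK| = 44.3 and K on the +x side, so K = (44.300, 0.0000). Since A1 is tangent to GK there, LK ⟂ GK, so L = K + (0, -13.5) = (44.300, -13.500). Since LV ⟂ VE (tangency), |LE| = √(13.5² + 27.6²) = 30.725 regardless of where V sits on A1. So E lies on both circle(G, 54.62) and circle(L, 30.725); the below-GK intersection is E = (34.261, -42.538). V is the foot of the tangent from E: V = (30.900, -15.144).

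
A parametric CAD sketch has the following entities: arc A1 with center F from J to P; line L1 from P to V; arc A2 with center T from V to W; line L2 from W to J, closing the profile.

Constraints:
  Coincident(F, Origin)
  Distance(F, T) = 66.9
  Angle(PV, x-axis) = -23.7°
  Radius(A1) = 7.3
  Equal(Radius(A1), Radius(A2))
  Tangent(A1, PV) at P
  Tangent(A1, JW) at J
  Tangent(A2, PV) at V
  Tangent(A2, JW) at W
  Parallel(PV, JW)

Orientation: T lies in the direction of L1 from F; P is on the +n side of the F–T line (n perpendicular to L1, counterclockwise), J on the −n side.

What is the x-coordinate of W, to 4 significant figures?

58.32

The slot axis is L1's direction at -23.7°, so u = (cos -23.7°, sin -23.7°) = (0.9157, -0.4019) and n = (−sin -23.7°, cos -23.7°) = (0.4019, 0.9157). F is at the origin and T lies 66.9 along u from F, so T = 66.9·u = (61.26, -26.89). Tangency of A1 to both parallel lines with radius 7.3 puts P and J at F ± 7.3·n: P = (2.934, 6.684), J = (-2.934, -6.684). Equal radii place V and W the same way about T: V = T + 7.3·n = (64.19, -20.21), W = T − 7.3·n = (58.32, -33.57). So W.x = 58.32.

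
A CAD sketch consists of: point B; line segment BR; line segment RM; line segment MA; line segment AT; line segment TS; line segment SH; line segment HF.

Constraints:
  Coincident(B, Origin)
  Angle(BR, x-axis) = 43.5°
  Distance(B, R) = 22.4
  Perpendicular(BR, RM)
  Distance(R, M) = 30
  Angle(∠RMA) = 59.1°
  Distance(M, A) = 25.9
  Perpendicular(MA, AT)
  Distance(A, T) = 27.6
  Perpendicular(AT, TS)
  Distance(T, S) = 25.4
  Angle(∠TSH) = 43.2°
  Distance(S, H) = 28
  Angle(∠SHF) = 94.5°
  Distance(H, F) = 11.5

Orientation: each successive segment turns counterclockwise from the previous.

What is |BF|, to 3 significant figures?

5.56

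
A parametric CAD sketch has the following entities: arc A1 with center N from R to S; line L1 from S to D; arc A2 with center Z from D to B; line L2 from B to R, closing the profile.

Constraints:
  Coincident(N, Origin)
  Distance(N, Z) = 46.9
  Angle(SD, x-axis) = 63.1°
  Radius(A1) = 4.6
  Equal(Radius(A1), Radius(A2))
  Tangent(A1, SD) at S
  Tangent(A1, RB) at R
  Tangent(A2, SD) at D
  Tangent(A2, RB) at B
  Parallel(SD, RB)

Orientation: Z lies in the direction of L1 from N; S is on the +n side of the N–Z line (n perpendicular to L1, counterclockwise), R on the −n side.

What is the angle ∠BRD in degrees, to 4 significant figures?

11.10°

The slot axis is L1's direction at 63.1°, so u = (cos 63.1°, sin 63.1°) = (0.4524, 0.8918) and n = (−sin 63.1°, cos 63.1°) = (-0.8918, 0.4524). N is at the origin and Z lies 46.9 along u from N, so Z = 46.9·u = (21.22, 41.83). Tangency of A1 to both parallel lines with radius 4.6 puts S and R at N ± 4.6·n: S = (-4.102, 2.081), R = (4.102, -2.081). Equal radii place D and B the same way about Z: D = Z + 4.6·n = (17.12, 43.91), B = Z − 4.6·n = (25.32, 39.74). Then cos ∠BRD = RB·RD / (|RB||RD|), giving 11.10°.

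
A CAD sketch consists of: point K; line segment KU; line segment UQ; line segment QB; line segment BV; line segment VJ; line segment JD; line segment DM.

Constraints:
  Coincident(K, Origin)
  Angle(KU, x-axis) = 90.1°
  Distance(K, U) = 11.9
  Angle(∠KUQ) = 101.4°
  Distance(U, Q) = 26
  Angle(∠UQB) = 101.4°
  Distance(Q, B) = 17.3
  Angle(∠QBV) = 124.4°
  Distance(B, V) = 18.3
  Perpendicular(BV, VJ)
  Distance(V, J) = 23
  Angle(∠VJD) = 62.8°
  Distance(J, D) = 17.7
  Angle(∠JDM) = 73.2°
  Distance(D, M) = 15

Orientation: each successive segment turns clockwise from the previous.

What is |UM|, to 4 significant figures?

29.16

∠VJD = 62.8° gives JD at 30.10° from the x-axis; with |JD| = 17.7, D = (18.26, 7.050). ∠JDM = 73.2° gives DM at -76.70° from the x-axis; with |DM| = 15.0, M = (21.71, -7.548). Then |UM| = |M − U| = 29.16.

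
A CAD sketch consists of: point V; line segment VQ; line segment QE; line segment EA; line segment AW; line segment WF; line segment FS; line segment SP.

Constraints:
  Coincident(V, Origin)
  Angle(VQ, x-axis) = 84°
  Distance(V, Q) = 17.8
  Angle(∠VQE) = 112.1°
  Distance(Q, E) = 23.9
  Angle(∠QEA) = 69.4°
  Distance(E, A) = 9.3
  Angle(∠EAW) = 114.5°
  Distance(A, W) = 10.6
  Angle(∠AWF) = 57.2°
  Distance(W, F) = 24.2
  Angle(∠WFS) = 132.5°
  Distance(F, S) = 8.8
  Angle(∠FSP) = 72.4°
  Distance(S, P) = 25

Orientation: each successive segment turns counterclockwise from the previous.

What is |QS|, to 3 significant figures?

33.3

V is at the origin; VQ runs at 84.0° with length 17.8, so Q = (1.86, 17.7). ∠VQE = 112.1° gives QE at 152° from the x-axis; with |QE| = 23.9, E = (-19.2, 29.0). ∠QEA = 69.4° gives EA at -97.5° from the x-axis; with |EA| = 9.3, A = (-20.4, 19.7). ∠EAW = 114.5° gives AW at -32.0° from the x-axis; with |AW| = 10.6, W = (-11.4, 14.1). ∠AWF = 57.2° gives WF at 90.8° from the x-axis; with |WF| = 24.2, F = (-11.8, 38.3). ∠WFS = 132.5° gives FS at 138° from the x-axis; with |FS| = 8.8, S = (-18.4, 44.2). Then |QS| = |S − Q| = 33.3.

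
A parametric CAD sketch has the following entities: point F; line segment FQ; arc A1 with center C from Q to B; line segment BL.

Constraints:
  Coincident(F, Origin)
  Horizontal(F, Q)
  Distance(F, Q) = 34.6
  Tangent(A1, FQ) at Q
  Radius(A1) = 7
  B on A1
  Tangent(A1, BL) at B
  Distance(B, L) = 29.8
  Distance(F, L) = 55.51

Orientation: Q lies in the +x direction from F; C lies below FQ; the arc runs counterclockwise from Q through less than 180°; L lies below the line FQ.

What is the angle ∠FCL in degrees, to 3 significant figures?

115°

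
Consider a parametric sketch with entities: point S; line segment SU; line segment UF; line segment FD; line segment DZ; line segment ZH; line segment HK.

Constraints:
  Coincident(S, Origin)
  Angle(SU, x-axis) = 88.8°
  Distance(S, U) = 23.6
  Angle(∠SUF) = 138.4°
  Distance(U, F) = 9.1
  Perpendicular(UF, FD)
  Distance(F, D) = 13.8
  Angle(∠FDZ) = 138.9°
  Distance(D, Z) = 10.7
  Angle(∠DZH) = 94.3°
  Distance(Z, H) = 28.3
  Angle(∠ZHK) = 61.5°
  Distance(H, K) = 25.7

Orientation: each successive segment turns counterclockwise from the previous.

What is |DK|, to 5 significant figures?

20.629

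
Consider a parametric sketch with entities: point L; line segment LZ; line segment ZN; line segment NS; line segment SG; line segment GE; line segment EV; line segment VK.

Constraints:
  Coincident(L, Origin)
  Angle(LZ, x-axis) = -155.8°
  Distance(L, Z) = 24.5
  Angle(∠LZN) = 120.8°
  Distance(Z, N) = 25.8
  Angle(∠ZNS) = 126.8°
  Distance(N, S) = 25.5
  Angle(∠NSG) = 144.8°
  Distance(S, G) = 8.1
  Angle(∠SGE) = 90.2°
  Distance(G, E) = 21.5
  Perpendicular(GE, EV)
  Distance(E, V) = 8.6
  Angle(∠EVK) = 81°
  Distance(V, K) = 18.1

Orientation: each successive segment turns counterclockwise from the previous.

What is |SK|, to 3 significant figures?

4.33

The perpendicularity gives EV at right angles to GE, so EV runs at 172°; with |EV| = 8.6, V = (-4.13, -31.8). ∠EVK = 81.0° gives VK at -89.4° from the x-axis; with |VK| = 18.1, K = (-3.94, -49.9). Then |SK| = |K − S| = 4.33.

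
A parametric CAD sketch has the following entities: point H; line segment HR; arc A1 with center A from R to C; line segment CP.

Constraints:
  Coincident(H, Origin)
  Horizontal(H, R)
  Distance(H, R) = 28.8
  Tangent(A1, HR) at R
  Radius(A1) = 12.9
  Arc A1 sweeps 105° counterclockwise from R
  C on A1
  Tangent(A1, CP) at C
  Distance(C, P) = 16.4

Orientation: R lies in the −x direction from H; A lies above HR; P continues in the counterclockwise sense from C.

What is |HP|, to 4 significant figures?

38.12

On A1, R sits at bearing -90° from A; a 105° counterclockwise sweep puts C at bearing 15°, so C = A + 12.9·(cos 15°, sin 15°) = (-16.34, 16.24). Tangency of A1 to CP means the radius AC is perpendicular to CP, so CP runs along (−sin 15°, cos 15°); with |CP| = 16.4, P = (-20.58, 32.08). Then |HP| = |P − H| = 38.12.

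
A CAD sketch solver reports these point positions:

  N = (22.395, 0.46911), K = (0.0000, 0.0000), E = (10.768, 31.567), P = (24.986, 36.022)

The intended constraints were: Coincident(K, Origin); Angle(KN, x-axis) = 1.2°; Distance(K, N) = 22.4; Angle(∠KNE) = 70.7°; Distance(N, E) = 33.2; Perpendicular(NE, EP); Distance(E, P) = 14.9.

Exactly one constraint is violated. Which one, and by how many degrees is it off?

Perpendicular(NE, EP) — off by 3.10°.

K = (0.00, 0.00) ✓; KN at 1.200° ✓; |KN| = 22.40 ✓; ∠KNE = 70.70° ✓; |NE| = 33.20 ✓; ∠(NE, EP) = 93.10° ✗; |EP| = 14.90 ✓.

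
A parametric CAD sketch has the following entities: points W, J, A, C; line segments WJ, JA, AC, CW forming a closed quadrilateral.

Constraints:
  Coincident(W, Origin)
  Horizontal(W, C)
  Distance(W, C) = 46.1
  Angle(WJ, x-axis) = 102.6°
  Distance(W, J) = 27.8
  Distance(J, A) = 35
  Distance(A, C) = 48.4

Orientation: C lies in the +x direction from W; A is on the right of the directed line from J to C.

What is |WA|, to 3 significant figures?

7.78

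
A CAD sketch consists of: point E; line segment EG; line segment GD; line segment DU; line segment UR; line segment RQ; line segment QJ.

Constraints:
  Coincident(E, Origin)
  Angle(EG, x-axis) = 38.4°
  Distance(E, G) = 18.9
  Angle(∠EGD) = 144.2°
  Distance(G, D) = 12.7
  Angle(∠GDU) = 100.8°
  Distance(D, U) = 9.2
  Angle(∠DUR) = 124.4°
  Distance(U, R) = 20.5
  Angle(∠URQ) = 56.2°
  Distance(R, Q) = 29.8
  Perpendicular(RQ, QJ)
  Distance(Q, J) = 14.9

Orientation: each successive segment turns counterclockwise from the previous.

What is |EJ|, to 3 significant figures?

31.0

E is at the origin; EG runs at 38.4° with length 18.9, so G = (14.8, 11.7). ∠EGD = 144.2° gives GD at 74.2° from the x-axis; with |GD| = 12.7, D = (18.3, 24.0). ∠GDU = 100.8° gives DU at 153° from the x-axis; with |DU| = 9.2, U = (10.0, 28.1). ∠DUR = 124.4° gives UR at -151° from the x-axis; with |UR| = 20.5, R = (-7.89, 18.1). ∠URQ = 56.2° gives RQ at -27.2° from the x-axis; with |RQ| = 29.8, Q = (18.6, 4.52). The perpendicularity gives QJ at right angles to RQ, so QJ runs at 62.8°; with |QJ| = 14.9, J = (25.4, 17.8). Then |EJ| = |J − E| = 31.0.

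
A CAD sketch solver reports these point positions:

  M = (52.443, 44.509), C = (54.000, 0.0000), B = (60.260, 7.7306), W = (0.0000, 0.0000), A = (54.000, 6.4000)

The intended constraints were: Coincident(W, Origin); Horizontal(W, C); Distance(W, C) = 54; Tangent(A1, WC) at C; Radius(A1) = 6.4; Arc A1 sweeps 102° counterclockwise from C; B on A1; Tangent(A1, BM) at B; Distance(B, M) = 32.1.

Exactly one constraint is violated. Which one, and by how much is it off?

Distance(B, M) = 32.1 — off by 5.50.

W = (0.00, 0.00) ✓; W.y = 0.00, C.y = 0.00 ✓; |WC| = 54.00 ✓; ∠(AC, CW) = 90.00° ✓; |AC| = 6.400 ✓; bearing(A→B) − bearing(A→C) = 102.0° ✓; |AB| = 6.400 ✓; ∠(AB, BM) = 90.00° ✓; |BM| = 37.60 ✗.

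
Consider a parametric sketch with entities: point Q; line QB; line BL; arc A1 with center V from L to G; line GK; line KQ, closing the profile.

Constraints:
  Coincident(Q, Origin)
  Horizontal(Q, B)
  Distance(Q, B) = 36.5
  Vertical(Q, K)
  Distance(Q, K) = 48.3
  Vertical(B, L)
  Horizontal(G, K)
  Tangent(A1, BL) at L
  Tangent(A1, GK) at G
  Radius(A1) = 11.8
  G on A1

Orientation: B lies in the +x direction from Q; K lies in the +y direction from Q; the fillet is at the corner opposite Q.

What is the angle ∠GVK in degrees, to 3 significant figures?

64.5°

Q is at the origin; QB is horizontal with |QB| = 36.5 and B on the +x side, so B = (36.5, 0.00). Q and K share the same x with |QK| = 48.3 and K on the +y side, so K = (0.00, 48.3). The virtual corner opposite Q is at (36.5, 48.3). The tangent condition forces VL to be normal to BL and tangency of A1 to GK means the radius VG is perpendicular to GK, with radius 11.8, so the center V sits 11.8 in from both sides at V = (24.7, 36.5). That places the tangent points at L = (36.5, 36.5) on BL and G = (24.7, 48.3) on GK. Then cos ∠GVK = VG·VK / (|VG||VK|), giving 64.5°.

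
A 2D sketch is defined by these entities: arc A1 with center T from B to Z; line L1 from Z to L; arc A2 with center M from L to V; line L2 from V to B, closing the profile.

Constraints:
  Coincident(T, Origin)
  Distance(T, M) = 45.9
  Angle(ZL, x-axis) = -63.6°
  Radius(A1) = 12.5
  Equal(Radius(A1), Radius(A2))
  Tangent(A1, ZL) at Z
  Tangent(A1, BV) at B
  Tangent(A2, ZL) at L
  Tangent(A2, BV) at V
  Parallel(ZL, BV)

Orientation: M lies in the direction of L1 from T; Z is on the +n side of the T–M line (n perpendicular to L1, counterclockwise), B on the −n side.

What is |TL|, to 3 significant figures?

47.6

The slot axis is L1's direction at -63.6°, so u = (cos -63.6°, sin -63.6°) = (0.445, -0.896) and n = (−sin -63.6°, cos -63.6°) = (0.896, 0.445). T is at the origin and M lies 45.9 along u from T, so M = 45.9·u = (20.4, -41.1). Tangency of A1 to both parallel lines with radius 12.5 puts Z and B at T ± 12.5·n: Z = (11.2, 5.56), B = (-11.2, -5.56). Equal radii place L and V the same way about M: L = M + 12.5·n = (31.6, -35.6), V = M − 12.5·n = (9.21, -46.7). Then |TL| = |L − T| = 47.6.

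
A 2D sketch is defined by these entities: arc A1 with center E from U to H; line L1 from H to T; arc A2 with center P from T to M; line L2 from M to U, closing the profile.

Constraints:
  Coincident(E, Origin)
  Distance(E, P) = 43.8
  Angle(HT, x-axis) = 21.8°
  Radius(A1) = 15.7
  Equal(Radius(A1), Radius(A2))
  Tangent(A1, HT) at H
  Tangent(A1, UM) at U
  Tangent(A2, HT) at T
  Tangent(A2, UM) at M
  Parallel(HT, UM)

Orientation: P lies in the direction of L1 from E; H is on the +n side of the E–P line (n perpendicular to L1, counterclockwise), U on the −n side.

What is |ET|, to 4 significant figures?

46.53

Tangency of A1 to both parallel lines with radius 15.7 puts H and U at E ± 15.7·n: H = (-5.830, 14.58), U = (5.830, -14.58). Equal radii place T and M the same way about P: T = P + 15.7·n = (34.84, 30.84), M = P − 15.7·n = (46.50, 1.689). Then |ET| = |T − E| = 46.53.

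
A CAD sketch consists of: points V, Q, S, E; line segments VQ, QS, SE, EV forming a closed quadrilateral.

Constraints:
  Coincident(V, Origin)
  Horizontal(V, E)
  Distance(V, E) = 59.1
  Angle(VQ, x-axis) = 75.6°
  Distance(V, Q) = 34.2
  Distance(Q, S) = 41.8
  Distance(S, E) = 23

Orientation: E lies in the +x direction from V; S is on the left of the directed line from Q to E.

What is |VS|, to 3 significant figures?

52.4

Checks: |QS| = 41.80 ✓; |SE| = 23.00 ✓.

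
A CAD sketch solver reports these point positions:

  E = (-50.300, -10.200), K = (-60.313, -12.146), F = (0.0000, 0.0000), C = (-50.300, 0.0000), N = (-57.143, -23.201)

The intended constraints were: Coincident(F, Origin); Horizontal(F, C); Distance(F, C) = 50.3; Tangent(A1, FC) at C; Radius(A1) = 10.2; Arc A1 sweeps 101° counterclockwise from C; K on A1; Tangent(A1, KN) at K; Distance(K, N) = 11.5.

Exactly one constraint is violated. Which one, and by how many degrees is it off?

Tangent(A1, KN) at K — off by 5.00°.

F = (0.00, 0.00) ✓; F.y = 0.00, C.y = 0.00 ✓; |FC| = 50.30 ✓; ∠(EC, CF) = 90.00° ✓; |EC| = 10.20 ✓; bearing(E→K) − bearing(E→C) = 101.0° ✓; |EK| = 10.20 ✓; ∠(EK, KN) = 85.00° ✗; |KN| = 11.50 ✓.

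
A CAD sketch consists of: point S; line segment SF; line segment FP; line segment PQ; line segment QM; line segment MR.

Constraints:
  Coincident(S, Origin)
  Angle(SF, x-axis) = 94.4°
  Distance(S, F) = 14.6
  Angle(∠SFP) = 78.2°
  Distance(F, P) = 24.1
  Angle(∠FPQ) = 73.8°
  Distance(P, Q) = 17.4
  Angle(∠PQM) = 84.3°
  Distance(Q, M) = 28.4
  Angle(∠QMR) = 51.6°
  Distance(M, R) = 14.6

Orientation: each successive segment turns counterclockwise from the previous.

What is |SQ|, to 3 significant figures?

16.4

S is at the origin; SF runs at 94.4° with length 14.6, so F = (-1.12, 14.6). ∠SFP = 78.2° gives FP at -164° from the x-axis; with |FP| = 24.1, P = (-24.3, 7.83). ∠FPQ = 73.8° gives PQ at -57.6° from the x-axis; with |PQ| = 17.4, Q = (-14.9, -6.86). Then |SQ| = |Q − S| = 16.4.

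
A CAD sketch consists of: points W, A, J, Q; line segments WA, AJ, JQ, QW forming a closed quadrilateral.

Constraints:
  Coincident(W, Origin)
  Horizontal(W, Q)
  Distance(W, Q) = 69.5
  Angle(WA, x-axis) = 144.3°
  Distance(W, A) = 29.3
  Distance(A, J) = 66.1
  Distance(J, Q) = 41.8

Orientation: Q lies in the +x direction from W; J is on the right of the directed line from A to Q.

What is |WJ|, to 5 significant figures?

36.883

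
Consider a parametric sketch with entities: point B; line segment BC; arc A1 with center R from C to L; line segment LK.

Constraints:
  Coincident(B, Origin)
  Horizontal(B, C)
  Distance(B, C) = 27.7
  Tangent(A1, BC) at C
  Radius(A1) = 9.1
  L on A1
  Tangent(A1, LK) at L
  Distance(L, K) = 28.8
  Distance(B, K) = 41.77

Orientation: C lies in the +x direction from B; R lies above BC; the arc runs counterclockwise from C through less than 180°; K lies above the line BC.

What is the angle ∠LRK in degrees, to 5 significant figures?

72.465°

Checks: |RL| = 9.100 ✓; ∠(RL, LK) = 90.00° ✓; |LK| = 28.80 ✓; |BK| = 41.77 ✓.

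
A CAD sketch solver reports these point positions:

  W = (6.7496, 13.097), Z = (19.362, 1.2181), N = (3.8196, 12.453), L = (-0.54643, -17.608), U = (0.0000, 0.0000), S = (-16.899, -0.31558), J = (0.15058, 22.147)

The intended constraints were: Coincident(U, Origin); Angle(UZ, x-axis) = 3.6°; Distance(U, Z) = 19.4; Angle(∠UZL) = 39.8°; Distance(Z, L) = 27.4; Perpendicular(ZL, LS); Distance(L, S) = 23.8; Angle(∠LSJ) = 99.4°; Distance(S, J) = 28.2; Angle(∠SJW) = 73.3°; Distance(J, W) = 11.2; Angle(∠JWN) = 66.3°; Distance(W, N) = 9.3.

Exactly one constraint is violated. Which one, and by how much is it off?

Distance(W, N) = 9.3 — off by 6.30.

U = (0.00, 0.00) ✓; UZ at 3.600° ✓; |UZ| = 19.40 ✓; ∠UZL = 39.80° ✓; |ZL| = 27.40 ✓; ∠(ZL, LS) = 90.00° ✓; |LS| = 23.80 ✓; ∠LSJ = 99.40° ✓; |SJ| = 28.20 ✓; ∠SJW = 73.30° ✓; |JW| = 11.20 ✓; ∠JWN = 66.30° ✓; |WN| = 3.000 ✗.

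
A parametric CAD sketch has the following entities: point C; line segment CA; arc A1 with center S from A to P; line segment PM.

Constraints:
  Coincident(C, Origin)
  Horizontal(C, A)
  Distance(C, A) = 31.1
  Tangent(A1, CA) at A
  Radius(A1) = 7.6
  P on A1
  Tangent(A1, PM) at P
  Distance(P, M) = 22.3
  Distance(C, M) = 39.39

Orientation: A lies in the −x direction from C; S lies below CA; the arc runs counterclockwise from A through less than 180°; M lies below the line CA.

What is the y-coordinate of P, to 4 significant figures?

-11.81

Checks: |SP| = 7.600 ✓; ∠(SP, PM) = 90.00° ✓; |PM| = 22.30 ✓; |CM| = 39.39 ✓.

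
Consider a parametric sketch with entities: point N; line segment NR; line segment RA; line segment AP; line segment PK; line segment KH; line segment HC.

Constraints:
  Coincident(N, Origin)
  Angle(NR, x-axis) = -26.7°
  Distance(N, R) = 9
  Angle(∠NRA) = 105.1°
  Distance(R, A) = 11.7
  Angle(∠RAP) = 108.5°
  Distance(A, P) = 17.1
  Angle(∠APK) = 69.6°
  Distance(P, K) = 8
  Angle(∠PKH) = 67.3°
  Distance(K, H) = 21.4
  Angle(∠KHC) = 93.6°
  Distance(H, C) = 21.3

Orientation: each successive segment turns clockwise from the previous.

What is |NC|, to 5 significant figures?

40.526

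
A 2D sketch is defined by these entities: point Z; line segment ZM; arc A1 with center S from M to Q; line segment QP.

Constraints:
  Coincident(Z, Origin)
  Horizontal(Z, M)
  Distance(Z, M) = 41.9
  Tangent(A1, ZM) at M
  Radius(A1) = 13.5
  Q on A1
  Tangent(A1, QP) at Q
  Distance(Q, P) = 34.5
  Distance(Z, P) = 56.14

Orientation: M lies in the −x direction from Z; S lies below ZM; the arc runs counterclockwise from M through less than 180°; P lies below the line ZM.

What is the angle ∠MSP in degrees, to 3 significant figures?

159°

Z is at the origin; ZM is horizontal with |ZM| = 41.9 and M on the −x side, so M = (-41.9, 0.00). The tangent condition forces SM to be normal to ZM, so S = M + (0, -13.5) = (-41.9, -13.5). Since SQ ⟂ QP (tangency), |SP| = √(13.5² + 34.5²) = 37.0 regardless of where Q sits on A1. So P lies on both circle(Z, 56.14) and circle(S, 37.0); the below-ZM intersection is P = (-28.8, -48.2). Q is the foot of the tangent from P: Q = (-51.9, -22.5).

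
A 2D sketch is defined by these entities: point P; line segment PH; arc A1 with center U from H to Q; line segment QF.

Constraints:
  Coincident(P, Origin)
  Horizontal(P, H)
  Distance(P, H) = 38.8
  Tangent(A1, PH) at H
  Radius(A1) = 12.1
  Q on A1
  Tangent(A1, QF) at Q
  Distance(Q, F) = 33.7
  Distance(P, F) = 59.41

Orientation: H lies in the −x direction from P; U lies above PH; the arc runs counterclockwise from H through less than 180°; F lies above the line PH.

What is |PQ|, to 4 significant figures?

30.99

Checks: |UQ| = 12.10 ✓; ∠(UQ, QF) = 90.00° ✓; |QF| = 33.70 ✓; |PF| = 59.41 ✓.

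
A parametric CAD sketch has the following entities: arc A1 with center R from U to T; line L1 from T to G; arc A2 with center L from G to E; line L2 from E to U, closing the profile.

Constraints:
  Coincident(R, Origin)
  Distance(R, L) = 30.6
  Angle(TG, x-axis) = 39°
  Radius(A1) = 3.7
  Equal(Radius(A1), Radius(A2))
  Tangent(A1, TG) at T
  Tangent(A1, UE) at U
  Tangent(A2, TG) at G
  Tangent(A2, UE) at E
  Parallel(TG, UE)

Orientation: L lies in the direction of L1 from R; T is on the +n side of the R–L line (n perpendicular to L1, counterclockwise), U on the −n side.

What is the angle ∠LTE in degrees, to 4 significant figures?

6.700°

The slot axis is L1's direction at 39.0°, so u = (cos 39.0°, sin 39.0°) = (0.7771, 0.6293) and n = (−sin 39.0°, cos 39.0°) = (-0.6293, 0.7771). R is at the origin and L lies 30.6 along u from R, so L = 30.6·u = (23.78, 19.26). Tangency of A1 to both parallel lines with radius 3.7 puts T and U at R ± 3.7·n: T = (-2.328, 2.875), U = (2.328, -2.875). Equal radii place G and E the same way about L: G = L + 3.7·n = (21.45, 22.13), E = L − 3.7·n = (26.11, 16.38). Then cos ∠LTE = TL·TE / (|TL||TE|), giving 6.700°.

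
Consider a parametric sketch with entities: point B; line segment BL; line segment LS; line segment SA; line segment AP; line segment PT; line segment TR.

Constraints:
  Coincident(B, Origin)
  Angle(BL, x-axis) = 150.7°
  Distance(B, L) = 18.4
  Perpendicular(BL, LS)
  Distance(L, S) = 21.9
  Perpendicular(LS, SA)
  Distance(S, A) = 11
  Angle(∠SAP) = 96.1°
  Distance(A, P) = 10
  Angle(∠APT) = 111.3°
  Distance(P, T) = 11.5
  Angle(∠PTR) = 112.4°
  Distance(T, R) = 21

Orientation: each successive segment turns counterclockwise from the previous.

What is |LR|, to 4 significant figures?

24.70

B is at the origin; BL runs at 150.7° with length 18.4, so L = (-16.05, 9.005). BL ⟂ LS, so LS runs at -119.3°; with |LS| = 21.9, S = (-26.76, -10.09). The perpendicularity gives SA at right angles to LS, so SA runs at -29.30°; with |SA| = 11.0, A = (-17.17, -15.48). ∠SAP = 96.1° gives AP at 54.60° from the x-axis; with |AP| = 10.0, P = (-11.38, -7.326). ∠APT = 111.3° gives PT at 123.3° from the x-axis; with |PT| = 11.5, T = (-17.69, 2.286). ∠PTR = 112.4° gives TR at -169.1° from the x-axis; with |TR| = 21.0, R = (-38.31, -1.685). Then |LR| = |R − L| = 24.70.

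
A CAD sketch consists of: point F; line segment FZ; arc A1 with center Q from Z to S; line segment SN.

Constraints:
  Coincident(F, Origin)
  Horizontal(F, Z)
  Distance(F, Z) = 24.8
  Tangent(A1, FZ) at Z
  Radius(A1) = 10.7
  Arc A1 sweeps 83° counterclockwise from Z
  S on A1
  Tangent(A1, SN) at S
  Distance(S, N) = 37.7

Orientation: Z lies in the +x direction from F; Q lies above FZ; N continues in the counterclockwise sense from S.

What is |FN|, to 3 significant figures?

61.6

F is at the origin; F and Z share the same y with |FZ| = 24.8 and Z on the +x side, so Z = (24.8, 0.00). Tangency of A1 to FZ means the radius QZ is perpendicular to FZ, so Q = Z + (0, 10.7) = (24.8, 10.7). On A1, Z sits at bearing -90° from Q; an 83° counterclockwise sweep puts S at bearing -7°, so S = Q + 10.7·(cos -7°, sin -7°) = (35.4, 9.40). The tangent condition forces QS to be normal to SN, so SN runs along (−sin -7°, cos -7°); with |SN| = 37.7, N = (40.0, 46.8). Then |FN| = |N − F| = 61.6.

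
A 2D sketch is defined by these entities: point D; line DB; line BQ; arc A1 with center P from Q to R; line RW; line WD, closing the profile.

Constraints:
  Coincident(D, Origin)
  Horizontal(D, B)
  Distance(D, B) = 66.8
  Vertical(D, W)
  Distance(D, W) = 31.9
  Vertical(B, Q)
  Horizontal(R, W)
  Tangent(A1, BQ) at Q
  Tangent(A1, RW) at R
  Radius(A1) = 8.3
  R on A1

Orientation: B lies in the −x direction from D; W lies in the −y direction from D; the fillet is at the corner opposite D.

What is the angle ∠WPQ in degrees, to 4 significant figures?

171.9°

D is at the origin; DB is horizontal with |DB| = 66.8 and B on the −x side, so B = (-66.80, 0.000). D and W share the same x with |DW| = 31.9 and W on the −y side, so W = (0.000, -31.90). The virtual corner opposite D is at (-66.80, -31.90). The tangent condition forces PQ to be normal to BQ and since A1 is tangent to RW there, PR ⟂ RW, with radius 8.3, so the center P sits 8.3 in from both sides at P = (-58.50, -23.60). That places the tangent points at Q = (-66.80, -23.60) on BQ and R = (-58.50, -31.90) on RW. Then cos ∠WPQ = PW·PQ / (|PW||PQ|), giving 171.9°.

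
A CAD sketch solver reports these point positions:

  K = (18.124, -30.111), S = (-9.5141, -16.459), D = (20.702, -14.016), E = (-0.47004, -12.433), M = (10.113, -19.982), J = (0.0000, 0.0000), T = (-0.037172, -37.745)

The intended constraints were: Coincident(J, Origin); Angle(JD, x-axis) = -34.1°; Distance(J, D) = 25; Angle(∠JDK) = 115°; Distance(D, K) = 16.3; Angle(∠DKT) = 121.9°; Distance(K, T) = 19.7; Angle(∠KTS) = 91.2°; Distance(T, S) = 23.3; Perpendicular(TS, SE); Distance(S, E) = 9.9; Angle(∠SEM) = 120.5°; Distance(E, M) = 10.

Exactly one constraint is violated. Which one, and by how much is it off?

Distance(E, M) = 10 — off by 3.00.

J = (0.00, 0.00) ✓; JD at -34.10° ✓; |JD| = 25.00 ✓; ∠JDK = 115.0° ✓; |DK| = 16.30 ✓; ∠DKT = 121.9° ✓; |KT| = 19.70 ✓; ∠KTS = 91.20° ✓; |TS| = 23.30 ✓; ∠(TS, SE) = 90.00° ✓; |SE| = 9.900 ✓; ∠SEM = 120.5° ✓; |EM| = 13.00 ✗.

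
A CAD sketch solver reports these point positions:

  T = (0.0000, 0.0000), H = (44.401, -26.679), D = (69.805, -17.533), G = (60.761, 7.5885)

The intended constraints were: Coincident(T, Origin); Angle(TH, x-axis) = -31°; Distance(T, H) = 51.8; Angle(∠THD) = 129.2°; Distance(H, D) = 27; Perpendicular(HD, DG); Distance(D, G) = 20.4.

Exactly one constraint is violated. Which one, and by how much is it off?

Distance(D, G) = 20.4 — off by 6.30.

T = (0.00, 0.00) ✓; TH at -31.00° ✓; |TH| = 51.80 ✓; ∠THD = 129.2° ✓; |HD| = 27.00 ✓; ∠(HD, DG) = 90.00° ✓; |DG| = 26.70 ✗.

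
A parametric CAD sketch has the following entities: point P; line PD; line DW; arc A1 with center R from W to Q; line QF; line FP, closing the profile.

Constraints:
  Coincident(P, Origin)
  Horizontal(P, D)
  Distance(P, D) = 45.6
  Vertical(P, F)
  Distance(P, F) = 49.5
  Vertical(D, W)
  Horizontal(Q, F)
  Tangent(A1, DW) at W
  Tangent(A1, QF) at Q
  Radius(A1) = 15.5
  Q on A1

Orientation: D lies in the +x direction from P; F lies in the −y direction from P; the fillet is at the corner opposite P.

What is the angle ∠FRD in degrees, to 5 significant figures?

141.75°

PF is vertical with |PF| = 49.5 and F on the −y side, so F = (0.0000, -49.500). The virtual corner opposite P is at (45.600, -49.500). A1 meets DW tangentially, so RW is at right angles to DW and tangency of A1 to QF means the radius RQ is perpendicular to QF, with radius 15.5, so the center R sits 15.5 in from both sides at R = (30.100, -34.000). Then cos ∠FRD = RF·RD / (|RF||RD|), giving 141.75°.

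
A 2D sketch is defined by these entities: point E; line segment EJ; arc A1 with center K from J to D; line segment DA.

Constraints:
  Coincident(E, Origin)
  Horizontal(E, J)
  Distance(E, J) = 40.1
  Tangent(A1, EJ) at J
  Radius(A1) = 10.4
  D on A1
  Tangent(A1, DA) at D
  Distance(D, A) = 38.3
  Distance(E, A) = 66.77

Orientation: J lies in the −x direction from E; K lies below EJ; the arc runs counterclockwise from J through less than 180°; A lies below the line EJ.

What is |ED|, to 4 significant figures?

51.79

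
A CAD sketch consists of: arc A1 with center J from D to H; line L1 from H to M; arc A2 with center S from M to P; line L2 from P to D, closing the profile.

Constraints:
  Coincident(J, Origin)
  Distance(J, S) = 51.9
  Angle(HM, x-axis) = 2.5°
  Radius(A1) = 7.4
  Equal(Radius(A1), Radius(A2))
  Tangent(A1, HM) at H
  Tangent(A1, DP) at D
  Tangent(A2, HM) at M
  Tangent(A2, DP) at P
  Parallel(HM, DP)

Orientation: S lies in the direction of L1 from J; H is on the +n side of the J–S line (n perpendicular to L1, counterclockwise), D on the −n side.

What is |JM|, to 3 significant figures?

52.4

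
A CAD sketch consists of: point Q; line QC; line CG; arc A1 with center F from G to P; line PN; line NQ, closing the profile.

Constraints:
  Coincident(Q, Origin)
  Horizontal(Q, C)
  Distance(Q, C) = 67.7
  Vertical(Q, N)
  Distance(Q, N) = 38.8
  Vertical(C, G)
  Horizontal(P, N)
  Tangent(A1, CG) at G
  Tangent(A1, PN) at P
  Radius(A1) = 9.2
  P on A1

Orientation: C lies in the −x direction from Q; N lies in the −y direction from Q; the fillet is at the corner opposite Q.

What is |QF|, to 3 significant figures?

65.6

Q is at the origin; Q and C share the same y with |QC| = 67.7 and C on the −x side, so C = (-67.7, 0.00). Q and N share the same x with |QN| = 38.8 and N on the −y side, so N = (0.00, -38.8). The virtual corner opposite Q is at (-67.7, -38.8). A1 meets CG tangentially, so FG is at right angles to CG and A1 meets PN tangentially, so FP is at right angles to PN, with radius 9.2, so the center F sits 9.2 in from both sides at F = (-58.5, -29.6). Then |QF| = |F − Q| = 65.6.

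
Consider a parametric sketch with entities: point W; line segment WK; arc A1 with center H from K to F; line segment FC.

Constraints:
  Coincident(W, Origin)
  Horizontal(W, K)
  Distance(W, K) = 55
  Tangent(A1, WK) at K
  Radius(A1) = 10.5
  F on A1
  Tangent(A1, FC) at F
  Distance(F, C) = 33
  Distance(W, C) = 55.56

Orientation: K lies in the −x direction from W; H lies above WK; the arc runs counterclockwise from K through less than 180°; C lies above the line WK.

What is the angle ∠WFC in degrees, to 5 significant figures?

88.627°

Checks: W = (0.00, 0.00) ✓; |HF| = 10.50 ✓; ∠(HF, FC) = 90.00° ✓; |FC| = 33.00 ✓; |WC| = 55.56 ✓.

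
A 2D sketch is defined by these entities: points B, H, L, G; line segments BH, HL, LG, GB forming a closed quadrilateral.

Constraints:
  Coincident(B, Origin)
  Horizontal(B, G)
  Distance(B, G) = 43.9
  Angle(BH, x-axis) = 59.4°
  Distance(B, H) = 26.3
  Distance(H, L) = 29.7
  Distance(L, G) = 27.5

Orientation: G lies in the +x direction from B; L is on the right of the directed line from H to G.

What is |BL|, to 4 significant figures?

18.55

Checks: |HL| = 29.70 ✓; |LG| = 27.50 ✓.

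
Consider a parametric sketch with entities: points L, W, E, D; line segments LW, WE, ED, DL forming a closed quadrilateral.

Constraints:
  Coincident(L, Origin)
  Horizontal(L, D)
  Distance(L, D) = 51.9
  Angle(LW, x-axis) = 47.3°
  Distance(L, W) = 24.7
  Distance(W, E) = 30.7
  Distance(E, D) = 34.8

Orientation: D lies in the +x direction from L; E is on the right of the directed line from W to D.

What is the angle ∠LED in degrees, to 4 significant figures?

126.4°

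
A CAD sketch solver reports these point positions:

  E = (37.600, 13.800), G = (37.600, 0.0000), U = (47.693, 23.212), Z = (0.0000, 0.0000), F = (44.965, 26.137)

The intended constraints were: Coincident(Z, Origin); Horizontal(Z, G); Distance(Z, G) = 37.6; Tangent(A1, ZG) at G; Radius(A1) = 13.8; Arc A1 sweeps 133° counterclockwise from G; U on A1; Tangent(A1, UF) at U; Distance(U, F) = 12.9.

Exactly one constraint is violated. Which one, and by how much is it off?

Distance(U, F) = 12.9 — off by 8.90.

Z = (0.00, 0.00) ✓; Z.y = 0.00, G.y = 0.00 ✓; |ZG| = 37.60 ✓; ∠(EG, GZ) = 90.00° ✓; |EG| = 13.80 ✓; bearing(E→U) − bearing(E→G) = 133.0° ✓; |EU| = 13.80 ✓; ∠(EU, UF) = 90.00° ✓; |UF| = 4.000 ✗.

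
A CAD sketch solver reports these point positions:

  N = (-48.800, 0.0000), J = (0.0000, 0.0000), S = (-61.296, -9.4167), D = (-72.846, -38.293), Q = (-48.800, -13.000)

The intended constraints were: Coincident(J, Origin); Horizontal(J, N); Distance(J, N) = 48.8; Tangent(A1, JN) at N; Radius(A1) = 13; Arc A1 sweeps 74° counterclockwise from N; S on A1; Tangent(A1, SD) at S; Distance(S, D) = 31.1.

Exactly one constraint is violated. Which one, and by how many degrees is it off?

Tangent(A1, SD) at S — off by 5.80°.

J = (0.00, 0.00) ✓; J.y = 0.00, N.y = 0.00 ✓; |JN| = 48.80 ✓; ∠(QN, NJ) = 90.00° ✓; |QN| = 13.00 ✓; bearing(Q→S) − bearing(Q→N) = 74.00° ✓; |QS| = 13.00 ✓; ∠(QS, SD) = 95.80° ✗; |SD| = 31.10 ✓.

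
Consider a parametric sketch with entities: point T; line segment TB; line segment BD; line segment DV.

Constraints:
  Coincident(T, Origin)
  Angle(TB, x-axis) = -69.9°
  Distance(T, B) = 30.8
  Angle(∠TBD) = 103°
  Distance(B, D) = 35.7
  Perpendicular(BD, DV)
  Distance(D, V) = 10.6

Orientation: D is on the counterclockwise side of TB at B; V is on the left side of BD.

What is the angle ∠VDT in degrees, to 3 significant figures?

54.9°

∠TBD = 103.0°, so BD runs at -69.9° + (180° − 103.0°) = 7.10° from the x-axis; with |BD| = 35.7, D = B + 35.7·(cos 7.10°, sin 7.10°) = (46.0, -24.5). The perpendicularity gives DV at right angles to BD; with |DV| = 10.6 on the left of BD, V = D + 10.6·(-0.124, 0.992) = (44.7, -14.0). Then cos ∠VDT = DV·DT / (|DV||DT|), giving 54.9°.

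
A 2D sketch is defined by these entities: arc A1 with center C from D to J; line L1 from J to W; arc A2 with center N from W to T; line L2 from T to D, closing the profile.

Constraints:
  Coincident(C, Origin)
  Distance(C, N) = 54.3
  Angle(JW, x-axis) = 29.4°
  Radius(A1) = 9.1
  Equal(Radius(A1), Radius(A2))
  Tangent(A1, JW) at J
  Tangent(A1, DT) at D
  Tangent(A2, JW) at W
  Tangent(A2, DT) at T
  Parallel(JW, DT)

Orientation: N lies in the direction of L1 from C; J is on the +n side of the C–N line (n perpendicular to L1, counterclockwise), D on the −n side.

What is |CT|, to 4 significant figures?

55.06

The slot axis is L1's direction at 29.4°, so u = (cos 29.4°, sin 29.4°) = (0.8712, 0.4909) and n = (−sin 29.4°, cos 29.4°) = (-0.4909, 0.8712). C is at the origin and N lies 54.3 along u from C, so N = 54.3·u = (47.31, 26.66). Tangency of A1 to both parallel lines with radius 9.1 puts J and D at C ± 9.1·n: J = (-4.467, 7.928), D = (4.467, -7.928). Equal radii place W and T the same way about N: W = N + 9.1·n = (42.84, 34.58), T = N − 9.1·n = (51.77, 18.73). Then |CT| = |T − C| = 55.06.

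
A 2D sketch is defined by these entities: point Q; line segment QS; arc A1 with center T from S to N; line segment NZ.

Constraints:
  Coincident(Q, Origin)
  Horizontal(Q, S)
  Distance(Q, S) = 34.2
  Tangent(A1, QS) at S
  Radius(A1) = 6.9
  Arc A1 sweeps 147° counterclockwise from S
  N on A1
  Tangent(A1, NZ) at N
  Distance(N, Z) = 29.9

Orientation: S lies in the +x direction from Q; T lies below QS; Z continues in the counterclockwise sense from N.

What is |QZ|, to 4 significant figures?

62.62

Q is at the origin; Q and S share the same y with |QS| = 34.2 and S on the +x side, so S = (34.20, 0.000). Tangency of A1 to QS means the radius TS is perpendicular to QS, so T = S + (0, -6.9) = (34.20, -6.900). On A1, S sits at bearing 90° from T; a 147° counterclockwise sweep puts N at bearing 237°, so N = T + 6.9·(cos 237°, sin 237°) = (30.44, -12.69). Tangency of A1 to NZ means the radius TN is perpendicular to NZ, so NZ runs along (−sin 237°, cos 237°); with |NZ| = 29.9, Z = (55.52, -28.97). Then |QZ| = |Z − Q| = 62.62.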